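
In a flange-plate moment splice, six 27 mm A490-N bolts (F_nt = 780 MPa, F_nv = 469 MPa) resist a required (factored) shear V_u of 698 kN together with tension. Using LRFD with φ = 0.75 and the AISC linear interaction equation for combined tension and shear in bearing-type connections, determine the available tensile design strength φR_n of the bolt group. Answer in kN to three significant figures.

1450 kN

A_b = π·27²/4 = 572.6 mm²; f_rv = 698 × 1000 / (6 × 572.6) = 203.2 MPa.
F'_nt = 1.3 F_nt − (F_nt / φF_nv) f_rv = 1.3·780 − (780/(0.75·469))·203.2 = 563.4 MPa, capped at F_nt → F'_nt = 563.4 MPa.
R_n = F'_nt · A_b · n = 563.4 × 572.6 × 6 / 1000 = 1936 kN.
Design strength φR_n = 0.75 × 1936 = 1450 kN.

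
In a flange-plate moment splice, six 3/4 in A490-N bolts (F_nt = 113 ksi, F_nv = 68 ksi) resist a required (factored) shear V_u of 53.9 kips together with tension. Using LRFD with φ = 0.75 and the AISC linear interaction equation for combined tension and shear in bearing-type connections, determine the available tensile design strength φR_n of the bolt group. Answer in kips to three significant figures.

A_b = π·0.75²/4 = 0.4418 in²; f_rv = 53.9 / (6 × 0.4418) = 20.33 ksi.
F'_nt = 1.3 F_nt − (F_nt / φF_nv) f_rv = 1.3·113 − (113/(0.75·68))·20.33 = 101.8 ksi, capped at F_nt → F'_nt = 101.8 ksi.
R_n = F'_nt · A_b · n = 101.8 × 0.4418 × 6 = 270 kips.
Design strength φR_n = 0.75 × 270 = 202 kips.

202 kips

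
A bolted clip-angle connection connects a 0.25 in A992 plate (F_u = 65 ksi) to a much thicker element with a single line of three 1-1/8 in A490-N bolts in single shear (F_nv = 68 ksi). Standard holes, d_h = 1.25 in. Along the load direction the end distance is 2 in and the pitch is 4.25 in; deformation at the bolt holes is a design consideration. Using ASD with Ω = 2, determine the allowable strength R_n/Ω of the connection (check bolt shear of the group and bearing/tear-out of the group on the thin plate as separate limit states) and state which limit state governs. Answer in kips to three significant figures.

Bolt shear: A_b = π·1.125²/4 = 0.994 in²; R_n = 68 × 0.994 × 3 × 1 = 202.8 kips → 202.8 / 2 = 101 kips.
Bearing (1.2 l_c t F_u ≤ 2.4 d t F_u): upper limit = 2.4·1.125·0.25·65 = 43.87 kips.
  Edge l_c = 2 − 1.25/2 = 1.375 → r_n = 26.81 kips; interior l_c = 4.25 − 1.25 = 3 → r_n = 43.87 kips.
  R_n,bearing = 1·26.81 + 2·43.87 = 114.6 kips → 114.6 / 2 = 57.3 kips.
Bearing governs: 57.3 kips.

57.3 kips (bearing governs)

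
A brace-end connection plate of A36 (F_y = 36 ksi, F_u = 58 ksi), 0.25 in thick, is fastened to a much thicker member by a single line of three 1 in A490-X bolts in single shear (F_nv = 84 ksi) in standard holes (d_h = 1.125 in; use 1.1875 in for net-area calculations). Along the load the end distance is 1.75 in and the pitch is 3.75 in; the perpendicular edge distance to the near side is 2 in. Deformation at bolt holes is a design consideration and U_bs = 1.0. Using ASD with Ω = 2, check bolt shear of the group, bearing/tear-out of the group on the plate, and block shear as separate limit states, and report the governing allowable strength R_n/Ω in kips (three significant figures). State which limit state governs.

Bolt shear: A_b = π·1²/4 = 0.7854 in²; R_n = 84 × 0.7854 × 3 × 1 = 197.9 kips → 197.9 / 2 = 99 kips.
Bearing: edge l_c = 1.188, r_n = 20.66 kips; interior l_c = 2.625, r_n = 34.8 kips; R_n = 20.66 + 2·34.8 = 90.26 kips → 45.1 kips.
Block shear: A_gv = 2.312, A_nv = 1.57, A_nt = 0.3516 in²; R_n = min(0.6F_uA_nv, 0.6F_yA_gv) + U_bs·F_u·A_nt = 70.34 kips → 35.2 kips.
Block shear governs: 35.2 kips.

35.2 kips (block shear governs)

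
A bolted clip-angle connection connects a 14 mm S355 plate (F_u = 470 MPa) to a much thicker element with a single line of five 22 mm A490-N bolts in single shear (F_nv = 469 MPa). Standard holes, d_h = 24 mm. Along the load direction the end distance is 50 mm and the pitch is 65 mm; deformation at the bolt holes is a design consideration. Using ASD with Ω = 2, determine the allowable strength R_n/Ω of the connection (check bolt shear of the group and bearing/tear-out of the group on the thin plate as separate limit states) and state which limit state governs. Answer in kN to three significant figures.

446 kN (bolt shear governs)

Bolt shear: A_b = π·22²/4 = 380.1 mm²; R_n = 469 × 380.1 × 5 × 1 / 1000 = 891.4 kN → 891.4 / 2 = 446 kN.
Bearing (1.2 l_c t F_u ≤ 2.4 d t F_u): upper limit = 2.4·22·14·470 / 1000 = 347.4 kN.
  Edge l_c = 50 − 24/2 = 38 → r_n = 300 kN; interior l_c = 65 − 24 = 41 → r_n = 323.7 kN.
  R_n,bearing = 1·300 + 4·323.7 = 1595 kN → 1595 / 2 = 797 kN.
Bolt shear governs: 446 kN.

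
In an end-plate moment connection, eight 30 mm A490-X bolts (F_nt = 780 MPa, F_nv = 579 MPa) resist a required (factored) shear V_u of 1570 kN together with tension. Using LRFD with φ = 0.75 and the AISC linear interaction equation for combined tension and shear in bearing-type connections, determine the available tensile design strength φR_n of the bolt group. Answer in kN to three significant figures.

2190 kN

A_b = π·30²/4 = 706.9 mm²; f_rv = 1570 × 1000 / (8 × 706.9) = 277.6 MPa.
F'_nt = 1.3 F_nt − (F_nt / φF_nv) f_rv = 1.3·780 − (780/(0.75·579))·277.6 = 515.3 MPa, capped at F_nt → F'_nt = 515.3 MPa.
R_n = F'_nt · A_b · n = 515.3 × 706.9 × 8 / 1000 = 2914 kN.
Design strength φR_n = 0.75 × 2914 = 2190 kN.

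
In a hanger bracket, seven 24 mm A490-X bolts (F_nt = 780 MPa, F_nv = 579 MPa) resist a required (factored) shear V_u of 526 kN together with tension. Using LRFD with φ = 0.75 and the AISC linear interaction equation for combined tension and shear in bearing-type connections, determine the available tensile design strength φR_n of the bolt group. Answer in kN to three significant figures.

1700 kN

A_b = π·24²/4 = 452.4 mm²; f_rv = 526 × 1000 / (7 × 452.4) = 166.1 MPa.
F'_nt = 1.3 F_nt − (F_nt / φF_nv) f_rv = 1.3·780 − (780/(0.75·579))·166.1 = 715.6 MPa, capped at F_nt → F'_nt = 715.6 MPa.
R_n = F'_nt · A_b · n = 715.6 × 452.4 × 7 / 1000 = 2266 kN.
Design strength φR_n = 0.75 × 2266 = 1700 kN.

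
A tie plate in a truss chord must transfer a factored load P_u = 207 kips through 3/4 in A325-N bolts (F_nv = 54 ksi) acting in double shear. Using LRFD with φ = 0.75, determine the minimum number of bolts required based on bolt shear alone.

A_b = π·0.75²/4 = 0.4418 in².
Per-bolt design strength φR_n = 0.75 × 54 × 0.4418 × 2 = 35.78 kips.
n ≥ 207 / 35.78 = 5.785 → use 6 bolts.

6 bolts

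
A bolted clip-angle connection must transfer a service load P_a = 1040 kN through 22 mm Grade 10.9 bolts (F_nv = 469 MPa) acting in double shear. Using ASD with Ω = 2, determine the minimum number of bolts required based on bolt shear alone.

A_b = π·22²/4 = 380.1 mm².
Per-bolt allowable strength R_n/Ω = 469 × 380.1 × 2 / 1000 / 2 = 178.3 kN.
n ≥ 1040 / 178.3 = 5.833 → use 6 bolts.

6 bolts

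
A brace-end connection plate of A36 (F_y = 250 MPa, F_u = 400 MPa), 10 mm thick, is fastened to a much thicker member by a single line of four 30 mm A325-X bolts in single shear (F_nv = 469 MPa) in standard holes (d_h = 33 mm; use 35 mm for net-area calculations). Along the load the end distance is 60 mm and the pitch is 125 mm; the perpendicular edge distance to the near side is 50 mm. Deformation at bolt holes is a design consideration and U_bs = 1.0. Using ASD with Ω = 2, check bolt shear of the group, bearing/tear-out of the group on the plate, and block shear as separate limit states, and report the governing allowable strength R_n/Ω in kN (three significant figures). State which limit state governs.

391 kN (block shear governs)

Bolt shear: A_b = π·30²/4 = 706.9 mm²; R_n = 469 × 706.9 × 4 × 1 / 1000 = 1326 kN → 1326 / 2 = 663 kN.
Bearing: edge l_c = 43.5, r_n = 208.8 kN; interior l_c = 92, r_n = 288 kN; R_n = 208.8 + 3·288 = 1073 kN → 536 kN.
Block shear: A_gv = 4350, A_nv = 3125, A_nt = 325 mm²; R_n = min(0.6F_uA_nv, 0.6F_yA_gv) + U_bs·F_u·A_nt = 782.5 kN → 391 kN.
Block shear governs: 391 kN.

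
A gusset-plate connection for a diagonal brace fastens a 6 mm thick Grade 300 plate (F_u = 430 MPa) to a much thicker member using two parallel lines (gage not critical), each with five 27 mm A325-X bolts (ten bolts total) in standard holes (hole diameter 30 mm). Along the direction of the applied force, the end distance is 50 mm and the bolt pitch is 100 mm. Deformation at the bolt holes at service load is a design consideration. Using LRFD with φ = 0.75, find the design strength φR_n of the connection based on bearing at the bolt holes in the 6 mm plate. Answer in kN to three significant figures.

1170 kN

Per bolt r_n = 1.2 l_c t F_u ≤ 2.4 d t F_u; upper limit = 2.4 × 27 × 6 × 430 / 1000 = 167.2 kN.
Edge bolt: l_c = 50 − 30/2 = 35 mm → 1.2 × 35 × 6 × 430 / 1000 = 108.4 → r_n = 108.4 kN.
Interior bolts: l_c = 100 − 30 = 70 mm → 1.2 × 70 × 6 × 430 / 1000 = 216.7 → r_n = 167.2 kN.
R_n = 2 × 108.4 + 8 × 167.2 = 1554 kN.
Design strength φR_n = 0.75 × 1554 = 1170 kN.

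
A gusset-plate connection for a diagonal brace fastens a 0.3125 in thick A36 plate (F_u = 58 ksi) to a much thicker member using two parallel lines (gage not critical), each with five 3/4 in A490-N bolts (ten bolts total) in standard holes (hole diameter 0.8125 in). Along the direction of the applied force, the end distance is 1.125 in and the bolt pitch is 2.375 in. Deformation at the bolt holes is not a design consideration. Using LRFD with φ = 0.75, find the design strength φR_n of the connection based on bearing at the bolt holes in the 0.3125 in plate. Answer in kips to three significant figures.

Per bolt r_n = 1.5 l_c t F_u ≤ 3.0 d t F_u; upper limit = 3.0 × 0.75 × 0.3125 × 58 = 40.78 kips.
Edge bolt: l_c = 1.125 − 0.8125/2 = 0.7188 in → 1.5 × 0.7188 × 0.3125 × 58 = 19.54 → r_n = 19.54 kips.
Interior bolts: l_c = 2.375 − 0.8125 = 1.562 in → 1.5 × 1.562 × 0.3125 × 58 = 42.48 → r_n = 40.78 kips.
R_n = 2 × 19.54 + 8 × 40.78 = 365.3 kips.
Design strength φR_n = 0.75 × 365.3 = 274 kips.

274 kips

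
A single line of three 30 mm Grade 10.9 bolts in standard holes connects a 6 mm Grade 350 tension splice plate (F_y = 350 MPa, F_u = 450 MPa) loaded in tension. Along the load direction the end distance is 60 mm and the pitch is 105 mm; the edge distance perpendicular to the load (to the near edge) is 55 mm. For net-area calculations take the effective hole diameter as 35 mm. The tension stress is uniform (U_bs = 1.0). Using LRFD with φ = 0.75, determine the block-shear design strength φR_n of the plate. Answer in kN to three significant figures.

Shear plane L_v = 60 + 2·105 = 270 mm; A_gv = 270 × 6 = 1620 mm².
A_nv = (270 − 2.5·35) × 6 = 1095 mm².
A_nt = (55 − 0.5·35) × 6 = 225 mm².
0.6 F_u A_nv = 295.7 kN; 0.6 F_y A_gv = 340.2 kN → shear rupture governs the shear term.
R_n = 295.7 + 1.0 × 450 × 225 / 1000 = 396.9 kN.
Design strength φR_n = 0.75 × 396.9 = 298 kN.

298 kN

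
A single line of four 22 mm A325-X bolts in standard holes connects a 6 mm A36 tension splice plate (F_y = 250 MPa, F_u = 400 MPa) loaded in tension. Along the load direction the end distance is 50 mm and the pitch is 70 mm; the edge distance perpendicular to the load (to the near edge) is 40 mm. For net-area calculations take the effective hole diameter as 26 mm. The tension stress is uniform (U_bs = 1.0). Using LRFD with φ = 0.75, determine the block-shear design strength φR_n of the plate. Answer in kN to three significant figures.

224 kN

Shear plane L_v = 50 + 3·70 = 260 mm; A_gv = 260 × 6 = 1560 mm².
A_nv = (260 − 3.5·26) × 6 = 1014 mm².
A_nt = (40 − 0.5·26) × 6 = 162 mm².
0.6 F_u A_nv = 243.4 kN; 0.6 F_y A_gv = 234 kN → shear yielding governs the shear term.
R_n = 234 + 1.0 × 400 × 162 / 1000 = 298.8 kN.
Design strength φR_n = 0.75 × 298.8 = 224 kN.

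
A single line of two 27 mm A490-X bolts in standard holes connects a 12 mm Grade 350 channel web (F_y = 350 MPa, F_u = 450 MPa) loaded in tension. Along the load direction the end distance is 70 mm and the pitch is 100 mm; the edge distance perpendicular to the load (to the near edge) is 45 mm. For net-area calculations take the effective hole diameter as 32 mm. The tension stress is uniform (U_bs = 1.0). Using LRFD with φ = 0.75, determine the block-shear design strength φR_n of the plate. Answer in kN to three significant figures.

Shear plane L_v = 70 + 1·100 = 170 mm; A_gv = 170 × 12 = 2040 mm².
A_nv = (170 − 1.5·32) × 12 = 1464 mm².
A_nt = (45 − 0.5·32) × 12 = 348 mm².
0.6 F_u A_nv = 395.3 kN; 0.6 F_y A_gv = 428.4 kN → shear rupture governs the shear term.
R_n = 395.3 + 1.0 × 450 × 348 / 1000 = 551.9 kN.
Design strength φR_n = 0.75 × 551.9 = 414 kN.

414 kN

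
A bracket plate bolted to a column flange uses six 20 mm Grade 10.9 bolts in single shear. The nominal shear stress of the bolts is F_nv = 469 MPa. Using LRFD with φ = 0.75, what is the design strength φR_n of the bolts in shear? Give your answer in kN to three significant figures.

663 kN

A_b = π × 20² / 4 = 314.2 mm².
R_n = F_nv · A_b · n · n_s = 469 × 314.2 × 6 × 1 / 1000 = 884 kN.
Design strength φR_n = 0.75 × 884 = 663 kN.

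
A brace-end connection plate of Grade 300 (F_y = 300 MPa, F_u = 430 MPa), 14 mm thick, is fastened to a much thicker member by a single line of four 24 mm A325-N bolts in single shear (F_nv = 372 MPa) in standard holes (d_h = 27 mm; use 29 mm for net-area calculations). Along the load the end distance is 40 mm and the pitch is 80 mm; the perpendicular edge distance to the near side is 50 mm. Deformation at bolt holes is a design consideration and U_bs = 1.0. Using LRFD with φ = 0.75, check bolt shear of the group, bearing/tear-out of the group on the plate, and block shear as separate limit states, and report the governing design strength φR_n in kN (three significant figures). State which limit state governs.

Bolt shear: A_b = π·24²/4 = 452.4 mm²; R_n = 372 × 452.4 × 4 × 1 / 1000 = 673.2 kN → 0.75 × 673.2 = 505 kN.
Bearing: edge l_c = 26.5, r_n = 191.4 kN; interior l_c = 53, r_n = 346.8 kN; R_n = 191.4 + 3·346.8 = 1232 kN → 924 kN.
Block shear: A_gv = 3920, A_nv = 2499, A_nt = 497 mm²; R_n = min(0.6F_uA_nv, 0.6F_yA_gv) + U_bs·F_u·A_nt = 858.5 kN → 644 kN.
Bolt shear governs: 505 kN.

505 kN (bolt shear governs)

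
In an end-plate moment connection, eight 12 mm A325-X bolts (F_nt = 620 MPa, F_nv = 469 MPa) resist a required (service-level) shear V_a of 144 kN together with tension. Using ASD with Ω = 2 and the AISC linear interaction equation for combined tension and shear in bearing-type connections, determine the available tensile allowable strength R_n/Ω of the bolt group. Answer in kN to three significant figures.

A_b = π·12²/4 = 113.1 mm²; f_rv = 144 × 1000 / (8 × 113.1) = 159.2 MPa.
F'_nt = 1.3 F_nt − (Ω F_nt / F_nv) f_rv = 1.3·620 − (2·620/469)·159.2 = 385.2 MPa, capped at F_nt → F'_nt = 385.2 MPa.
R_n = F'_nt · A_b · n = 385.2 × 113.1 × 8 / 1000 = 348.5 kN.
Allowable strength R_n/Ω = 348.5 / 2 = 174 kN.

174 kN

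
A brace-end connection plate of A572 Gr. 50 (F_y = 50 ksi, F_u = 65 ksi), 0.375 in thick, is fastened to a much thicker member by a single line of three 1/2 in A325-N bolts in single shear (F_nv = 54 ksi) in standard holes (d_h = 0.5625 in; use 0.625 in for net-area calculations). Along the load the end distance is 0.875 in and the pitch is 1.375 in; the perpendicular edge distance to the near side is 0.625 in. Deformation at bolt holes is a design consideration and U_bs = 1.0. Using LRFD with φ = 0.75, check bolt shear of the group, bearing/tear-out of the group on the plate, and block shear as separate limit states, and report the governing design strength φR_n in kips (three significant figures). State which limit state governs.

23.9 kips (bolt shear governs)

Bolt shear: A_b = π·0.5²/4 = 0.1963 in²; R_n = 54 × 0.1963 × 3 × 1 = 31.81 kips → 0.75 × 31.81 = 23.9 kips.
Bearing: edge l_c = 0.5938, r_n = 17.37 kips; interior l_c = 0.8125, r_n = 23.77 kips; R_n = 17.37 + 2·23.77 = 64.9 kips → 48.7 kips.
Block shear: A_gv = 1.359, A_nv = 0.7734, A_nt = 0.1172 in²; R_n = min(0.6F_uA_nv, 0.6F_yA_gv) + U_bs·F_u·A_nt = 37.78 kips → 28.3 kips.
Bolt shear governs: 23.9 kips.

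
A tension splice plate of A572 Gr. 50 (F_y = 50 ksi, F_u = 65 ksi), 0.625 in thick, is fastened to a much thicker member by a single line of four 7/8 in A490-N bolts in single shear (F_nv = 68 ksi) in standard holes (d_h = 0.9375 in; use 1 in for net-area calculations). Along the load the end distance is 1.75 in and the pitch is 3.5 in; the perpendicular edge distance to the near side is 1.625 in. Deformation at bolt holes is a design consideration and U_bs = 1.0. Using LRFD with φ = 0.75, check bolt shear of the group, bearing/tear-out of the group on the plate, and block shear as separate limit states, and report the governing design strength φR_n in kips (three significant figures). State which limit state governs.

123 kips (bolt shear governs)

Bolt shear: A_b = π·0.875²/4 = 0.6013 in²; R_n = 68 × 0.6013 × 4 × 1 = 163.6 kips → 0.75 × 163.6 = 123 kips.
Bearing: edge l_c = 1.281, r_n = 62.46 kips; interior l_c = 2.562, r_n = 85.31 kips; R_n = 62.46 + 3·85.31 = 318.4 kips → 239 kips.
Block shear: A_gv = 7.656, A_nv = 5.469, A_nt = 0.7031 in²; R_n = min(0.6F_uA_nv, 0.6F_yA_gv) + U_bs·F_u·A_nt = 259 kips → 194 kips.
Bolt shear governs: 123 kips.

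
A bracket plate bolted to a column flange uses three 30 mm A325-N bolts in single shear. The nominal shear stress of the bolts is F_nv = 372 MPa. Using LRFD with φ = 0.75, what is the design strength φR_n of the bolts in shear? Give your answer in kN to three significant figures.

A_b = π × 30² / 4 = 706.9 mm².
R_n = F_nv · A_b · n · n_s = 372 × 706.9 × 3 × 1 / 1000 = 788.9 kN.
Design strength φR_n = 0.75 × 788.9 = 592 kN.

592 kN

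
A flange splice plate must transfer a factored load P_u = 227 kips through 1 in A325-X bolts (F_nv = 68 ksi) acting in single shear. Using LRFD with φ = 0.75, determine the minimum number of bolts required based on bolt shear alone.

A_b = π·1²/4 = 0.7854 in².
Per-bolt design strength φR_n = 0.75 × 68 × 0.7854 × 1 = 40.06 kips.
n ≥ 227 / 40.06 = 5.667 → use 6 bolts.

6 bolts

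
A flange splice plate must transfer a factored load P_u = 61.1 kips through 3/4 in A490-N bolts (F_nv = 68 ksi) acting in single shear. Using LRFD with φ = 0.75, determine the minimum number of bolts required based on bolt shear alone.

A_b = π·0.75²/4 = 0.4418 in².
Per-bolt design strength φR_n = 0.75 × 68 × 0.4418 × 1 = 22.53 kips.
n ≥ 61.1 / 22.53 = 2.712 → use 3 bolts.

3 bolts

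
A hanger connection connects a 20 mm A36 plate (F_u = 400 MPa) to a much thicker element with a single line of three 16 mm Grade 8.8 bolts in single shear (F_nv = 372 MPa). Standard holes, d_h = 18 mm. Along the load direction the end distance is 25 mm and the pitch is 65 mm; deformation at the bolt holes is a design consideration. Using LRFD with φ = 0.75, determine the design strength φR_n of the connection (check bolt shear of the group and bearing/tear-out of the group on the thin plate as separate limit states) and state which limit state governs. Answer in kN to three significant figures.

168 kN (bolt shear governs)

Bolt shear: A_b = π·16²/4 = 201.1 mm²; R_n = 372 × 201.1 × 3 × 1 / 1000 = 224.4 kN → 0.75 × 224.4 = 168 kN.
Bearing (1.2 l_c t F_u ≤ 2.4 d t F_u): upper limit = 2.4·16·20·400 / 1000 = 307.2 kN.
  Edge l_c = 25 − 18/2 = 16 → r_n = 153.6 kN; interior l_c = 65 − 18 = 47 → r_n = 307.2 kN.
  R_n,bearing = 1·153.6 + 2·307.2 = 768 kN → 0.75 × 768 = 576 kN.
Bolt shear governs: 168 kN.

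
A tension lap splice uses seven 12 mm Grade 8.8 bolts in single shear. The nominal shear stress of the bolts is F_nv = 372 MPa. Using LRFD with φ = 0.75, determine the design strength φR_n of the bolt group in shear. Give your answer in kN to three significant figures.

221 kN

A_b = π × 12² / 4 = 113.1 mm².
R_n = F_nv · A_b · n · n_s = 372 × 113.1 × 7 × 1 / 1000 = 294.5 kN.
Design strength φR_n = 0.75 × 294.5 = 221 kN.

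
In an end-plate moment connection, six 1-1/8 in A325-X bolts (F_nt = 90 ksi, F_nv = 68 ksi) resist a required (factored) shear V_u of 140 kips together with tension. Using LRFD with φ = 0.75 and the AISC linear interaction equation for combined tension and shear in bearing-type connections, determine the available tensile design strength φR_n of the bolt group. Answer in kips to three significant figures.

338 kips

A_b = π·1.125²/4 = 0.994 in²; f_rv = 140 / (6 × 0.994) = 23.47 ksi.
F'_nt = 1.3 F_nt − (F_nt / φF_nv) f_rv = 1.3·90 − (90/(0.75·68))·23.47 = 75.58 ksi, capped at F_nt → F'_nt = 75.58 ksi.
R_n = F'_nt · A_b · n = 75.58 × 0.994 × 6 = 450.7 kips.
Design strength φR_n = 0.75 × 450.7 = 338 kips.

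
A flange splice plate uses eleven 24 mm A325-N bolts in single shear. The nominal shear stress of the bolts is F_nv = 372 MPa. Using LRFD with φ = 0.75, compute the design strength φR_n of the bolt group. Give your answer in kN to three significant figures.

1390 kN

A_b = π × 24² / 4 = 452.4 mm².
R_n = F_nv · A_b · n · n_s = 372 × 452.4 × 11 × 1 / 1000 = 1851 kN.
Design strength φR_n = 0.75 × 1851 = 1390 kN.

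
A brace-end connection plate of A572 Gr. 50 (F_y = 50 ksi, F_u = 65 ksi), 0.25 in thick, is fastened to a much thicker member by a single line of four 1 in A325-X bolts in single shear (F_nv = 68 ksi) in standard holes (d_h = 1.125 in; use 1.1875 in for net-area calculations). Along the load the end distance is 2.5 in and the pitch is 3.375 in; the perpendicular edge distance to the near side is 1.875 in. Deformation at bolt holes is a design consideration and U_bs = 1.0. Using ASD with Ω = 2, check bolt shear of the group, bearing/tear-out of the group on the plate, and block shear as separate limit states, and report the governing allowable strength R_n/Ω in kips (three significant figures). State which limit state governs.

Bolt shear: A_b = π·1²/4 = 0.7854 in²; R_n = 68 × 0.7854 × 4 × 1 = 213.6 kips → 213.6 / 2 = 107 kips.
Bearing: edge l_c = 1.938, r_n = 37.78 kips; interior l_c = 2.25, r_n = 39 kips; R_n = 37.78 + 3·39 = 154.8 kips → 77.4 kips.
Block shear: A_gv = 3.156, A_nv = 2.117, A_nt = 0.3203 in²; R_n = min(0.6F_uA_nv, 0.6F_yA_gv) + U_bs·F_u·A_nt = 103.4 kips → 51.7 kips.
Block shear governs: 51.7 kips.

51.7 kips (block shear governs)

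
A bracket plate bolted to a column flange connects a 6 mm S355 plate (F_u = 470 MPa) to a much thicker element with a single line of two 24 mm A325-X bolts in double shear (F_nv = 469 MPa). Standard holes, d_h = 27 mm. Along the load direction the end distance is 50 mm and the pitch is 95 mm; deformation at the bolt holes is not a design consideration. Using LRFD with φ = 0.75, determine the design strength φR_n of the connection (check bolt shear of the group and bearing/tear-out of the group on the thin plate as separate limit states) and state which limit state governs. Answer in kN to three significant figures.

Bolt shear: A_b = π·24²/4 = 452.4 mm²; R_n = 469 × 452.4 × 2 × 2 / 1000 = 848.7 kN → 0.75 × 848.7 = 637 kN.
Bearing (1.5 l_c t F_u ≤ 3.0 d t F_u): upper limit = 3.0·24·6·470 / 1000 = 203 kN.
  Edge l_c = 50 − 27/2 = 36.5 → r_n = 154.4 kN; interior l_c = 95 − 27 = 68 → r_n = 203 kN.
  R_n,bearing = 1·154.4 + 1·203 = 357.4 kN → 0.75 × 357.4 = 268 kN.
Bearing governs: 268 kN.

268 kN (bearing governs)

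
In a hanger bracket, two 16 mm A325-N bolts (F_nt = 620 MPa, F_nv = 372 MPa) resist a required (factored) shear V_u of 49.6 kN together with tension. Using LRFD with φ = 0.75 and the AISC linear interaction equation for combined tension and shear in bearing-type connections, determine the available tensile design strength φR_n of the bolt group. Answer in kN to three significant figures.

A_b = π·16²/4 = 201.1 mm²; f_rv = 49.6 × 1000 / (2 × 201.1) = 123.3 MPa.
F'_nt = 1.3 F_nt − (F_nt / φF_nv) f_rv = 1.3·620 − (620/(0.75·372))·123.3 = 531.9 MPa, capped at F_nt → F'_nt = 531.9 MPa.
R_n = F'_nt · A_b · n = 531.9 × 201.1 × 2 / 1000 = 213.9 kN.
Design strength φR_n = 0.75 × 213.9 = 160 kN.

160 kN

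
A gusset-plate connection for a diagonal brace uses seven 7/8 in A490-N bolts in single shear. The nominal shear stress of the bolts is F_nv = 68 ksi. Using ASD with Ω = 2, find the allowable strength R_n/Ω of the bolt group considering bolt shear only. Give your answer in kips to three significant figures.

143 kips

A_b = π × 0.875² / 4 = 0.6013 in².
R_n = F_nv · A_b · n · n_s = 68 × 0.6013 × 7 × 1 = 286.2 kips.
Allowable strength R_n/Ω = 286.2 / 2 = 143 kips.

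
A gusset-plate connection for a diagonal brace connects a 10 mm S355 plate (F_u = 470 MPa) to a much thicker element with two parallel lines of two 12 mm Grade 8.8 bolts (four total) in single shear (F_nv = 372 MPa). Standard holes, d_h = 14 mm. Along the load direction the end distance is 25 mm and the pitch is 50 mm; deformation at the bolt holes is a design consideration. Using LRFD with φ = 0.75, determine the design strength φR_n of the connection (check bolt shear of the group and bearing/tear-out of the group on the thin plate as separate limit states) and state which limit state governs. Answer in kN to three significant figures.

126 kN (bolt shear governs)

Bolt shear: A_b = π·12²/4 = 113.1 mm²; R_n = 372 × 113.1 × 4 × 1 / 1000 = 168.3 kN → 0.75 × 168.3 = 126 kN.
Bearing (1.2 l_c t F_u ≤ 2.4 d t F_u): upper limit = 2.4·12·10·470 / 1000 = 135.4 kN.
  Edge l_c = 25 − 14/2 = 18 → r_n = 101.5 kN; interior l_c = 50 − 14 = 36 → r_n = 135.4 kN.
  R_n,bearing = 2·101.5 + 2·135.4 = 473.8 kN → 0.75 × 473.8 = 355 kN.
Bolt shear governs: 126 kN.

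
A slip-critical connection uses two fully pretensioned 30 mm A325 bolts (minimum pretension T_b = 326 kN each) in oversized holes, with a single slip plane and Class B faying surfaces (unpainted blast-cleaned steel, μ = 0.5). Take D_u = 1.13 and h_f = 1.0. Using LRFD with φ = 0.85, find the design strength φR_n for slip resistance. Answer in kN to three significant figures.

313 kN

R_n = μ · D_u · h_f · T_b · n_s · n_b = 0.5 × 1.13 × 1.0 × 326 × 1 × 2 = 368.4 kN.
Design strength φR_n = 0.85 × 368.4 = 313 kN.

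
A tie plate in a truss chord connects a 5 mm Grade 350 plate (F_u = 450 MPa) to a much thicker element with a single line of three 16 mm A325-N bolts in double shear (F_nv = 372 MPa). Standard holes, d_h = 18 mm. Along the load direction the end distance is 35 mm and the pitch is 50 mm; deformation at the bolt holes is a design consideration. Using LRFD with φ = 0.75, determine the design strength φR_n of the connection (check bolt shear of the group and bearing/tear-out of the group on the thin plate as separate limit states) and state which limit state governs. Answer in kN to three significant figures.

Bolt shear: A_b = π·16²/4 = 201.1 mm²; R_n = 372 × 201.1 × 3 × 2 / 1000 = 448.8 kN → 0.75 × 448.8 = 337 kN.
Bearing (1.2 l_c t F_u ≤ 2.4 d t F_u): upper limit = 2.4·16·5·450 / 1000 = 86.4 kN.
  Edge l_c = 35 − 18/2 = 26 → r_n = 70.2 kN; interior l_c = 50 − 18 = 32 → r_n = 86.4 kN.
  R_n,bearing = 1·70.2 + 2·86.4 = 243 kN → 0.75 × 243 = 182 kN.
Bearing governs: 182 kN.

182 kN (bearing governs)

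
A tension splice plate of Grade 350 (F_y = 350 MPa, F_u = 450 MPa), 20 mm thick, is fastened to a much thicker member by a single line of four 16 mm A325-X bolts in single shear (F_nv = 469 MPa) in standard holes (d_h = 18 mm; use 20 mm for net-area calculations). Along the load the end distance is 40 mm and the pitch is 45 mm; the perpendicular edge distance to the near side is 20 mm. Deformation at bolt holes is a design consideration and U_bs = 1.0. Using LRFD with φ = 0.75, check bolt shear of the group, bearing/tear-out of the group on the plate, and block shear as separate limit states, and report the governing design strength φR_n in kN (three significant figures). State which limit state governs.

Bolt shear: A_b = π·16²/4 = 201.1 mm²; R_n = 469 × 201.1 × 4 × 1 / 1000 = 377.2 kN → 0.75 × 377.2 = 283 kN.
Bearing: edge l_c = 31, r_n = 334.8 kN; interior l_c = 27, r_n = 291.6 kN; R_n = 334.8 + 3·291.6 = 1210 kN → 907 kN.
Block shear: A_gv = 3500, A_nv = 2100, A_nt = 200 mm²; R_n = min(0.6F_uA_nv, 0.6F_yA_gv) + U_bs·F_u·A_nt = 657 kN → 493 kN.
Bolt shear governs: 283 kN.

283 kN (bolt shear governs)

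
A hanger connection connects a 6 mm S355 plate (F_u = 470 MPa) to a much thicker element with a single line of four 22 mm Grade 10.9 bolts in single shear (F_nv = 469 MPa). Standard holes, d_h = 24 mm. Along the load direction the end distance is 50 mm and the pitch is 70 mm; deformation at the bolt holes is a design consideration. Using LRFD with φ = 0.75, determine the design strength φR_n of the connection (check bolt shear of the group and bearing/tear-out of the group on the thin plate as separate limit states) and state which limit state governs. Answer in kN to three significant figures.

431 kN (bearing governs)

Bolt shear: A_b = π·22²/4 = 380.1 mm²; R_n = 469 × 380.1 × 4 × 1 / 1000 = 713.1 kN → 0.75 × 713.1 = 535 kN.
Bearing (1.2 l_c t F_u ≤ 2.4 d t F_u): upper limit = 2.4·22·6·470 / 1000 = 148.9 kN.
  Edge l_c = 50 − 24/2 = 38 → r_n = 128.6 kN; interior l_c = 70 − 24 = 46 → r_n = 148.9 kN.
  R_n,bearing = 1·128.6 + 3·148.9 = 575.3 kN → 0.75 × 575.3 = 431 kN.
Bearing governs: 431 kN.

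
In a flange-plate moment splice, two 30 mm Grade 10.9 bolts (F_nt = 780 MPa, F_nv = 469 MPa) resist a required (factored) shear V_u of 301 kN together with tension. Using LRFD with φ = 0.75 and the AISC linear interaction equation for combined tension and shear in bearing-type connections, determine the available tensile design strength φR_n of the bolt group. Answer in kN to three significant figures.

575 kN

A_b = π·30²/4 = 706.9 mm²; f_rv = 301 × 1000 / (2 × 706.9) = 212.9 MPa.
F'_nt = 1.3 F_nt − (F_nt / φF_nv) f_rv = 1.3·780 − (780/(0.75·469))·212.9 = 541.9 MPa, capped at F_nt → F'_nt = 541.9 MPa.
R_n = F'_nt · A_b · n = 541.9 × 706.9 × 2 / 1000 = 766 kN.
Design strength φR_n = 0.75 × 766 = 575 kN.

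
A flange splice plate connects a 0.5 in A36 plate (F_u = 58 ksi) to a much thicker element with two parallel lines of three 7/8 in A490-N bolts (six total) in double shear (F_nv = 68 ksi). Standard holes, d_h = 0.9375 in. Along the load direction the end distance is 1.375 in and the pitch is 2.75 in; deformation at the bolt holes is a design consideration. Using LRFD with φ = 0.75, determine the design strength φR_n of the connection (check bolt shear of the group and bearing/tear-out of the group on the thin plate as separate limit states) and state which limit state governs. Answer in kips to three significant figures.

230 kips (bearing governs)

Bolt shear: A_b = π·0.875²/4 = 0.6013 in²; R_n = 68 × 0.6013 × 6 × 2 = 490.7 kips → 0.75 × 490.7 = 368 kips.
Bearing (1.2 l_c t F_u ≤ 2.4 d t F_u): upper limit = 2.4·0.875·0.5·58 = 60.9 kips.
  Edge l_c = 1.375 − 0.9375/2 = 0.9062 → r_n = 31.54 kips; interior l_c = 2.75 − 0.9375 = 1.812 → r_n = 60.9 kips.
  R_n,bearing = 2·31.54 + 4·60.9 = 306.7 kips → 0.75 × 306.7 = 230 kips.
Bearing governs: 230 kips.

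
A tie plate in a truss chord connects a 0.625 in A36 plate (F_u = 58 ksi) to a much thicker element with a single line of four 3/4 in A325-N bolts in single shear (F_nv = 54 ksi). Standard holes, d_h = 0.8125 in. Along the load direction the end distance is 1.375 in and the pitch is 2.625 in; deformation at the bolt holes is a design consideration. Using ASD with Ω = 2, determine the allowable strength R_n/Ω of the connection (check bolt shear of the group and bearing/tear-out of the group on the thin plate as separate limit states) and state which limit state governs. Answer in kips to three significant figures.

Bolt shear: A_b = π·0.75²/4 = 0.4418 in²; R_n = 54 × 0.4418 × 4 × 1 = 95.43 kips → 95.43 / 2 = 47.7 kips.
Bearing (1.2 l_c t F_u ≤ 2.4 d t F_u): upper limit = 2.4·0.75·0.625·58 = 65.25 kips.
  Edge l_c = 1.375 − 0.8125/2 = 0.9688 → r_n = 42.14 kips; interior l_c = 2.625 − 0.8125 = 1.812 → r_n = 65.25 kips.
  R_n,bearing = 1·42.14 + 3·65.25 = 237.9 kips → 237.9 / 2 = 119 kips.
Bolt shear governs: 47.7 kips.

47.7 kips (bolt shear governs)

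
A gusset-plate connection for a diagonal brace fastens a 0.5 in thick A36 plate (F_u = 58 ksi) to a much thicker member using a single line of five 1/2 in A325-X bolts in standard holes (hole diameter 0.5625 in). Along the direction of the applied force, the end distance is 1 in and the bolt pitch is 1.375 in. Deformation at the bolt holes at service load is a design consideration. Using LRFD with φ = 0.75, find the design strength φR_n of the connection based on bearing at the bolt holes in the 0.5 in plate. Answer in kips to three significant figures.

104 kips

Per bolt r_n = 1.2 l_c t F_u ≤ 2.4 d t F_u; upper limit = 2.4 × 0.5 × 0.5 × 58 = 34.8 kips.
Edge bolt: l_c = 1 − 0.5625/2 = 0.7188 in → 1.2 × 0.7188 × 0.5 × 58 = 25.01 → r_n = 25.01 kips.
Interior bolts: l_c = 1.375 − 0.5625 = 0.8125 in → 1.2 × 0.8125 × 0.5 × 58 = 28.27 → r_n = 28.27 kips.
R_n = 1 × 25.01 + 4 × 28.27 = 138.1 kips.
Design strength φR_n = 0.75 × 138.1 = 104 kips.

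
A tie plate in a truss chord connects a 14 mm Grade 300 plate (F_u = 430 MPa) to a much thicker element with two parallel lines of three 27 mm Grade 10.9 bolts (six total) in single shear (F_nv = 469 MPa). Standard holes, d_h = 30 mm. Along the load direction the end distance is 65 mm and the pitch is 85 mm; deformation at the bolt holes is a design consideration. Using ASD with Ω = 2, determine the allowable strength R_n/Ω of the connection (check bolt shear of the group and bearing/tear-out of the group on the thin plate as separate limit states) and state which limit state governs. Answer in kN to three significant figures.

806 kN (bolt shear governs)

Bolt shear: A_b = π·27²/4 = 572.6 mm²; R_n = 469 × 572.6 × 6 × 1 / 1000 = 1611 kN → 1611 / 2 = 806 kN.
Bearing (1.2 l_c t F_u ≤ 2.4 d t F_u): upper limit = 2.4·27·14·430 / 1000 = 390.1 kN.
  Edge l_c = 65 − 30/2 = 50 → r_n = 361.2 kN; interior l_c = 85 − 30 = 55 → r_n = 390.1 kN.
  R_n,bearing = 2·361.2 + 4·390.1 = 2283 kN → 2283 / 2 = 1140 kN.
Bolt shear governs: 806 kN.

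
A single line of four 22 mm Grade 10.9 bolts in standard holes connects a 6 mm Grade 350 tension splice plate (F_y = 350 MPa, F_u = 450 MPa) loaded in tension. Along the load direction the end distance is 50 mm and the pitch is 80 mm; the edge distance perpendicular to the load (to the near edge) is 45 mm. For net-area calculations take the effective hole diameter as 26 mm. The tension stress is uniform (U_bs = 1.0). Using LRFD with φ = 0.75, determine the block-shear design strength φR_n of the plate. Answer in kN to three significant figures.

307 kN

Shear plane L_v = 50 + 3·80 = 290 mm; A_gv = 290 × 6 = 1740 mm².
A_nv = (290 − 3.5·26) × 6 = 1194 mm².
A_nt = (45 − 0.5·26) × 6 = 192 mm².
0.6 F_u A_nv = 322.4 kN; 0.6 F_y A_gv = 365.4 kN → shear rupture governs the shear term.
R_n = 322.4 + 1.0 × 450 × 192 / 1000 = 408.8 kN.
Design strength φR_n = 0.75 × 408.8 = 307 kN.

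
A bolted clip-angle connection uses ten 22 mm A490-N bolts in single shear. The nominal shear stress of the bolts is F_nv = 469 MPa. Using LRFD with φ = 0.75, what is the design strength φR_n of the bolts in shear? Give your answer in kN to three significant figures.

A_b = π × 22² / 4 = 380.1 mm².
R_n = F_nv · A_b · n · n_s = 469 × 380.1 × 10 × 1 / 1000 = 1783 kN.
Design strength φR_n = 0.75 × 1783 = 1340 kN.

1340 kN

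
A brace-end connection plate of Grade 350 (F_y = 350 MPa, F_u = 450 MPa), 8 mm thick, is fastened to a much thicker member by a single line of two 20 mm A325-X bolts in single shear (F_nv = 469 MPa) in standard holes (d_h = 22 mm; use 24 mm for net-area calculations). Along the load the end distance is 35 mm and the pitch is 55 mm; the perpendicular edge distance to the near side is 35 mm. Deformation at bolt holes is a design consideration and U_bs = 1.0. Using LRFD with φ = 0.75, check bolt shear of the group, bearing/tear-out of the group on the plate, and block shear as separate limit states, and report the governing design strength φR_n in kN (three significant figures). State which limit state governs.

150 kN (block shear governs)

Bolt shear: A_b = π·20²/4 = 314.2 mm²; R_n = 469 × 314.2 × 2 × 1 / 1000 = 294.7 kN → 0.75 × 294.7 = 221 kN.
Bearing: edge l_c = 24, r_n = 103.7 kN; interior l_c = 33, r_n = 142.6 kN; R_n = 103.7 + 1·142.6 = 246.2 kN → 185 kN.
Block shear: A_gv = 720, A_nv = 432, A_nt = 184 mm²; R_n = min(0.6F_uA_nv, 0.6F_yA_gv) + U_bs·F_u·A_nt = 199.4 kN → 150 kN.
Block shear governs: 150 kN.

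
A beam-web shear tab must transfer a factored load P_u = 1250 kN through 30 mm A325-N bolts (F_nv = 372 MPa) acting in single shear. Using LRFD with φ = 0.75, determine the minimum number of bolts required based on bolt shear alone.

7 bolts

A_b = π·30²/4 = 706.9 mm².
Per-bolt design strength φR_n = 0.75 × 372 × 706.9 × 1 / 1000 = 197.2 kN.
n ≥ 1250 / 197.2 = 6.338 → use 7 bolts.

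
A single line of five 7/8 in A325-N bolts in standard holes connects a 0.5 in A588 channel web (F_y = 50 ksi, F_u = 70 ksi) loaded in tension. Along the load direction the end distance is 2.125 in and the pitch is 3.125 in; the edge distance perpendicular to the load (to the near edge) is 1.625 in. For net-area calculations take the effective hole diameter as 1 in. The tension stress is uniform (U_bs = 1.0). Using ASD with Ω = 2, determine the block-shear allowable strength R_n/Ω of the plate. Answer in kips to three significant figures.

Shear plane L_v = 2.125 + 4·3.125 = 14.62 in; A_gv = 14.62 × 0.5 = 7.312 in².
A_nv = (14.62 − 4.5·1) × 0.5 = 5.062 in².
A_nt = (1.625 − 0.5·1) × 0.5 = 0.5625 in².
0.6 F_u A_nv = 212.6 kips; 0.6 F_y A_gv = 219.4 kips → shear rupture governs the shear term.
R_n = 212.6 + 1.0 × 70 × 0.5625 = 252 kips.
Allowable strength R_n/Ω = 252 / 2 = 126 kips.

126 kips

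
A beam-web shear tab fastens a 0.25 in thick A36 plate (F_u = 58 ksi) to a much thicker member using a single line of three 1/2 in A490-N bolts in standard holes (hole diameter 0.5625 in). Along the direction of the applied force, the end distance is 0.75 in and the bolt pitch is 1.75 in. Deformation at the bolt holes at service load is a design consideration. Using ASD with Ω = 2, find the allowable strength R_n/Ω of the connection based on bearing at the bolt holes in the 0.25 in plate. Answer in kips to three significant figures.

21.5 kips

Per bolt r_n = 1.2 l_c t F_u ≤ 2.4 d t F_u; upper limit = 2.4 × 0.5 × 0.25 × 58 = 17.4 kips.
Edge bolt: l_c = 0.75 − 0.5625/2 = 0.4688 in → 1.2 × 0.4688 × 0.25 × 58 = 8.156 → r_n = 8.156 kips.
Interior bolts: l_c = 1.75 − 0.5625 = 1.188 in → 1.2 × 1.188 × 0.25 × 58 = 20.66 → r_n = 17.4 kips.
R_n = 1 × 8.156 + 2 × 17.4 = 42.96 kips.
Allowable strength R_n/Ω = 42.96 / 2 = 21.5 kips.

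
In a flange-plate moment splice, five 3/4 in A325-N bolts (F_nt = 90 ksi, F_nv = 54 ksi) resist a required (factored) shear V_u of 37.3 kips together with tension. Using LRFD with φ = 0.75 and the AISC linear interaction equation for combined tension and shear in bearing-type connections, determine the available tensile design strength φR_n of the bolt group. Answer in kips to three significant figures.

A_b = π·0.75²/4 = 0.4418 in²; f_rv = 37.3 / (5 × 0.4418) = 16.89 ksi.
F'_nt = 1.3 F_nt − (F_nt / φF_nv) f_rv = 1.3·90 − (90/(0.75·54))·16.89 = 79.48 ksi, capped at F_nt → F'_nt = 79.48 ksi.
R_n = F'_nt · A_b · n = 79.48 × 0.4418 × 5 = 175.6 kips.
Design strength φR_n = 0.75 × 175.6 = 132 kips.

132 kips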